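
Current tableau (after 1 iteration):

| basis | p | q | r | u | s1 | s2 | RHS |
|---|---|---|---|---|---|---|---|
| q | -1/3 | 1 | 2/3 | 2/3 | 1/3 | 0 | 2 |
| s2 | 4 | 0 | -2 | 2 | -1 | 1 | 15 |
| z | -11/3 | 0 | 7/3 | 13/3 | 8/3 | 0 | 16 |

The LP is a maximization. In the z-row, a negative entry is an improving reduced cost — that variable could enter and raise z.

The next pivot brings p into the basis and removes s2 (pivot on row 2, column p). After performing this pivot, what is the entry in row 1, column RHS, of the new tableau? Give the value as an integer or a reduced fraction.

Pivot element is row 2, column p: 4.
Normalize row 2: new (row 2, RHS) = 15/4 = 15/4.
row 1 ← row 1 − (-1/3)·(new row 2): 2 − (-1/3)·(15/4) = 13/4.

13/4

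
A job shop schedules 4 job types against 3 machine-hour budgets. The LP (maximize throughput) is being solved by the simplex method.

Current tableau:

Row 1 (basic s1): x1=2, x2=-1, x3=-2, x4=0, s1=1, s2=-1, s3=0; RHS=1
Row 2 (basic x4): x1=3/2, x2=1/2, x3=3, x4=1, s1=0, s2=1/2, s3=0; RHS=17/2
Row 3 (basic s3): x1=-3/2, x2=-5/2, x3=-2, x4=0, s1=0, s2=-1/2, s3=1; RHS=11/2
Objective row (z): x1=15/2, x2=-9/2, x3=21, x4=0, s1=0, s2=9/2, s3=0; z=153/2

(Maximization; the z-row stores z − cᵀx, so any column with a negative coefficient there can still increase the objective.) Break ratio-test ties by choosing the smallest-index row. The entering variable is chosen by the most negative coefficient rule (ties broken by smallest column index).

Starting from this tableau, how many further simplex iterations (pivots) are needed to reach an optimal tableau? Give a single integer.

pivot: x2 in, x4 out → z = 153
No improving column remains; optimal.

1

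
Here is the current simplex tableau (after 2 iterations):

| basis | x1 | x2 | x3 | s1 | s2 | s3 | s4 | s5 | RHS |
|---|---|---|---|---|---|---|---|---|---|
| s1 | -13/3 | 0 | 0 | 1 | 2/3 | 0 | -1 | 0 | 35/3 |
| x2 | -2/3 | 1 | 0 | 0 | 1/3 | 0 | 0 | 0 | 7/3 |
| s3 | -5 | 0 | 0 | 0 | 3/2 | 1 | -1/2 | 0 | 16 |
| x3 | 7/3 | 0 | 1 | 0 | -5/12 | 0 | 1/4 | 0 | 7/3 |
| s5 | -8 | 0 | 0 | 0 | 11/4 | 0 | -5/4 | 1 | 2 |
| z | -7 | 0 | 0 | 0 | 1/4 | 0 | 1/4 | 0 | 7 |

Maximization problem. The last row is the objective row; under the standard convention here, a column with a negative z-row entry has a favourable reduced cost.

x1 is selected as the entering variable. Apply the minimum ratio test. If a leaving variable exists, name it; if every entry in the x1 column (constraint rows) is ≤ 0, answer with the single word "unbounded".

Ratios: row 1 (s1): entry -13/3 ≤ 0, skip; row 2 (x2): entry -2/3 ≤ 0, skip; row 3 (s3): entry -5 ≤ 0, skip; row 4 (x3): (7/3)/(7/3) = 1; row 5 (s5): entry -8 ≤ 0, skip.
Minimum ratio is in the x3 row, so x3 leaves.

x3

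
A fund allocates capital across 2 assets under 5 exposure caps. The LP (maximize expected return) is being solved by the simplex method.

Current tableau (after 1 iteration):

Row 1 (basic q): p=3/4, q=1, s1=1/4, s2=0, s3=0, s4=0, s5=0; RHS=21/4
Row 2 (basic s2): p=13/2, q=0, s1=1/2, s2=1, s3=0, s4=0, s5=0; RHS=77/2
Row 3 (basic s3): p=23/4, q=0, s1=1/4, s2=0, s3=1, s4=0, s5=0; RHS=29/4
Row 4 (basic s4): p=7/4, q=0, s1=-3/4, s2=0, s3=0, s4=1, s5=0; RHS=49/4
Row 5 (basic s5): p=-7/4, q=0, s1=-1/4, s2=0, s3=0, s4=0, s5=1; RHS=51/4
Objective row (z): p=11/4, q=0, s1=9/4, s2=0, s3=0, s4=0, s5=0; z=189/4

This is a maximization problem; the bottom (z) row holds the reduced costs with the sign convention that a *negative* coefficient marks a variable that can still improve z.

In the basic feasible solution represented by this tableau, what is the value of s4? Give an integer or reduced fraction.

49/4

s4 is basic (row 4); its value is the RHS of that row: 49/4.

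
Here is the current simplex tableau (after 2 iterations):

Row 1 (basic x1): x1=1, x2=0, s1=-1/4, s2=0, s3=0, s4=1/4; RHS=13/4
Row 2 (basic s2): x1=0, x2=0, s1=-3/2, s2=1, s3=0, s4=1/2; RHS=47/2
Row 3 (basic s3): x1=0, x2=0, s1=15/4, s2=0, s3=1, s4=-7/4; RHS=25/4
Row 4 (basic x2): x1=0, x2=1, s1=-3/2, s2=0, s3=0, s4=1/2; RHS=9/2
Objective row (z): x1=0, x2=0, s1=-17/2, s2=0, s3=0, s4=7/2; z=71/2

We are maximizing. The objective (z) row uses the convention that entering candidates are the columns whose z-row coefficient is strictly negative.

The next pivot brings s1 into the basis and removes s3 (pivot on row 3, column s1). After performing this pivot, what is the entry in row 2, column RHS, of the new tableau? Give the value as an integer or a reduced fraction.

Pivot element is row 3, column s1: 15/4.
Normalize row 3: new (row 3, RHS) = (25/4)/(15/4) = 5/3.
row 2 ← row 2 − (-3/2)·(new row 3): 47/2 − (-3/2)·(5/3) = 26.

26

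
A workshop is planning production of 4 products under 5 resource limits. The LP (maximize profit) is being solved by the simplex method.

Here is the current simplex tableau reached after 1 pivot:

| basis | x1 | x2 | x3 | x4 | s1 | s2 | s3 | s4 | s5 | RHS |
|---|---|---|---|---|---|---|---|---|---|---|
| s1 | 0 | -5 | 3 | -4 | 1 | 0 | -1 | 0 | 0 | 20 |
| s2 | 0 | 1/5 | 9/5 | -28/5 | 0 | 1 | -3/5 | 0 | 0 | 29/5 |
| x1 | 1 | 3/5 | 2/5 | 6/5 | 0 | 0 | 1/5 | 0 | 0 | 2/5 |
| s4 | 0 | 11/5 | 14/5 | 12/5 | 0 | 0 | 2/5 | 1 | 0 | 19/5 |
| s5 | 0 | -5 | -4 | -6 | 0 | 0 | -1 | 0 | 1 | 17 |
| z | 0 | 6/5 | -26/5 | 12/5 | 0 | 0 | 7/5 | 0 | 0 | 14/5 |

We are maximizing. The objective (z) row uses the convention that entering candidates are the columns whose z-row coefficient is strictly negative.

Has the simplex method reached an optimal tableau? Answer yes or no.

no

Column x3 has objective-row coefficient -26/5, which is negative; an improving pivot exists, so not yet optimal.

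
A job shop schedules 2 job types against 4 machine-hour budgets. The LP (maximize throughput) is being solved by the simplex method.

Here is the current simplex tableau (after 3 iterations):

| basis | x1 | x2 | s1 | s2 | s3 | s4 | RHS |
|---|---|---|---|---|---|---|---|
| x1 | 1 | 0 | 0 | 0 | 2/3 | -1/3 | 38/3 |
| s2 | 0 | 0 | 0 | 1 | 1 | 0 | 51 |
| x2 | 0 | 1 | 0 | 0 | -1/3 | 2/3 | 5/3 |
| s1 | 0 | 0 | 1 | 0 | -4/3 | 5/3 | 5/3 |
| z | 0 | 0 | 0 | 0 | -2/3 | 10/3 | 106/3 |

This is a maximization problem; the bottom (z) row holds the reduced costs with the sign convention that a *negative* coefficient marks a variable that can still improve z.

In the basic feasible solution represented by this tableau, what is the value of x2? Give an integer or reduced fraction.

x2 is basic (row 3); its value is the RHS of that row: 5/3.

5/3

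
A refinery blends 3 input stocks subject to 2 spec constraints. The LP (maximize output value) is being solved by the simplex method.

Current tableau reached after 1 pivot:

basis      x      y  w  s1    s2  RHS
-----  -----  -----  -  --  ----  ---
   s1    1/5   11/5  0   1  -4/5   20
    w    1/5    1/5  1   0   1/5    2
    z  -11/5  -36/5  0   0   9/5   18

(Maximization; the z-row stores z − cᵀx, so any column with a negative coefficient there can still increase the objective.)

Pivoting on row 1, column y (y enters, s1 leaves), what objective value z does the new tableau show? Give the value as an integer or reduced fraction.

Minimum ratio for y: 20/(11/5) = 100/11.
z changes by −(z-row coeff of y)·ratio = −(-36/5)·(100/11) = 720/11.
New z = 18 + (720/11) = 918/11.

918/11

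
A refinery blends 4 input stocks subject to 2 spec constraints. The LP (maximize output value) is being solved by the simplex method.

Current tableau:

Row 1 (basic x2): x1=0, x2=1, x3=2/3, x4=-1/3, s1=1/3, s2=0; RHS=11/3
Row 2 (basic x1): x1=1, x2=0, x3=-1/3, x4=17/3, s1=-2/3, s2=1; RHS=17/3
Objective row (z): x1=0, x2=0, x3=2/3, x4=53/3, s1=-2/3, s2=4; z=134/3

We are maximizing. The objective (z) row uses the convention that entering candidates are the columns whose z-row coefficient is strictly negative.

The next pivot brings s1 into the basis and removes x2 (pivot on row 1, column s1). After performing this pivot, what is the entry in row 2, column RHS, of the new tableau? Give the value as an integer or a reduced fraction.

Pivot element is row 1, column s1: 1/3.
Normalize row 1: new (row 1, RHS) = (11/3)/(1/3) = 11.
row 2 ← row 2 − (-2/3)·(new row 1): 17/3 − (-2/3)·11 = 13.

13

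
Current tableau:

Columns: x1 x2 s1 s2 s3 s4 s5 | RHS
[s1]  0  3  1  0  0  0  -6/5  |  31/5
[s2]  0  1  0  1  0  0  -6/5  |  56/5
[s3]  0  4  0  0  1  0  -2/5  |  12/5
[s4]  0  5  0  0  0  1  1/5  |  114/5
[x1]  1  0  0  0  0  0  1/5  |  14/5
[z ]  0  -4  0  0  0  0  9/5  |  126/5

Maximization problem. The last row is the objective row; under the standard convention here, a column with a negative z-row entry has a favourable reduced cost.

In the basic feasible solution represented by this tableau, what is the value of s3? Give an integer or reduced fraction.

12/5

s3 is basic (row 3); its value is the RHS of that row: 12/5.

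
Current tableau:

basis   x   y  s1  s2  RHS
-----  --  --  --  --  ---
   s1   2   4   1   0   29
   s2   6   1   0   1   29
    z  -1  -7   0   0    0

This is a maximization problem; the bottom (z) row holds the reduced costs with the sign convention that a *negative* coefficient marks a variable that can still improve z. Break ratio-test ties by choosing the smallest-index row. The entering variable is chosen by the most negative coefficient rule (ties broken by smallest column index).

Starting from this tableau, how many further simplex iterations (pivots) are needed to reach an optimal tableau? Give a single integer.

1

pivot: y in, s1 out → z = 203/4
No improving column remains; optimal.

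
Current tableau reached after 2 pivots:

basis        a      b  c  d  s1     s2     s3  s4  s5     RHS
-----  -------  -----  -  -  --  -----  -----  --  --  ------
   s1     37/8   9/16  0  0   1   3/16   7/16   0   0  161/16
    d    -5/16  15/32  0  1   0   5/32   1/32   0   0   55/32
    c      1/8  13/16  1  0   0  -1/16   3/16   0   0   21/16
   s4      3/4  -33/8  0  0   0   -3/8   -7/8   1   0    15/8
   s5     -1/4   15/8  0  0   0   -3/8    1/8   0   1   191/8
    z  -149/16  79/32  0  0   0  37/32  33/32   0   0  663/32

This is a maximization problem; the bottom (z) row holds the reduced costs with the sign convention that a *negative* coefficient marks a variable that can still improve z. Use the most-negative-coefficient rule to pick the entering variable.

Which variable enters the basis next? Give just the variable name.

Objective-row coefficients: a: -149/16, b: 79/32, c: 0, d: 0, s1: 0, s2: 37/32, s3: 33/32, s4: 0, s5: 0.
The most negative is -149/16 in column a, so a enters.

a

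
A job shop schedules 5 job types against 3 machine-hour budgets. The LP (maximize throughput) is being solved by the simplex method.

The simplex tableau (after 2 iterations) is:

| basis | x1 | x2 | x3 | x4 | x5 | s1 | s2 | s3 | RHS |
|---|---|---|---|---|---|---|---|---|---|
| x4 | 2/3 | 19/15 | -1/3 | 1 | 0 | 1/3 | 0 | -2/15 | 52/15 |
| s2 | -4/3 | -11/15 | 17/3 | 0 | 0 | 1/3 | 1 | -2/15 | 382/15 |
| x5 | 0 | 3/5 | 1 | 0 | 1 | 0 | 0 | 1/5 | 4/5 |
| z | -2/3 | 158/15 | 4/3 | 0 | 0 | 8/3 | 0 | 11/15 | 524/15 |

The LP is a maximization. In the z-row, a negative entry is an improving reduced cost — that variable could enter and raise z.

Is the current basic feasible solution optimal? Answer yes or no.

no

Column x1 has objective-row coefficient -2/3, which is negative; an improving pivot exists, so not yet optimal.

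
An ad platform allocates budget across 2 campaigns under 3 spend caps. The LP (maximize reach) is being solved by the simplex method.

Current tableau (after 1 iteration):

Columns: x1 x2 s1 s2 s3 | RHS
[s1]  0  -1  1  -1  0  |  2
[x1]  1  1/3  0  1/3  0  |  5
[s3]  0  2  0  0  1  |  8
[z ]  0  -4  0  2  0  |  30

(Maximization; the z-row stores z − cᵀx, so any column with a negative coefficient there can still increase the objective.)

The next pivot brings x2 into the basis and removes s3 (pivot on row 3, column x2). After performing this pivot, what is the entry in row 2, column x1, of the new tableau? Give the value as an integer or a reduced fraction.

Pivot element is row 3, column x2: 2.
Normalize row 3: new (row 3, x1) = 0/2 = 0.
row 2 ← row 2 − (1/3)·(new row 3): 1 − (1/3)·0 = 1.

1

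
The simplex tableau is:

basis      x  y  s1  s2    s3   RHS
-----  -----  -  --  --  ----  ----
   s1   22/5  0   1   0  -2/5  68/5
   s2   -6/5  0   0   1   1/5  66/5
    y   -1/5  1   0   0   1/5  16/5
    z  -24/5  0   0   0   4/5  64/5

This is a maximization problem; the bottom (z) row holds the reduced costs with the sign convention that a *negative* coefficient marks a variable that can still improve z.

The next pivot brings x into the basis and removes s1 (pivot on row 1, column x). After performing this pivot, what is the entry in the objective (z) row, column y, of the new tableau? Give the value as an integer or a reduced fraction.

0

Pivot element is row 1, column x: 22/5.
Normalize row 1: new (row 1, y) = 0/(22/5) = 0.
z-row ← z-row − (-24/5)·(new row 1): 0 − (-24/5)·0 = 0.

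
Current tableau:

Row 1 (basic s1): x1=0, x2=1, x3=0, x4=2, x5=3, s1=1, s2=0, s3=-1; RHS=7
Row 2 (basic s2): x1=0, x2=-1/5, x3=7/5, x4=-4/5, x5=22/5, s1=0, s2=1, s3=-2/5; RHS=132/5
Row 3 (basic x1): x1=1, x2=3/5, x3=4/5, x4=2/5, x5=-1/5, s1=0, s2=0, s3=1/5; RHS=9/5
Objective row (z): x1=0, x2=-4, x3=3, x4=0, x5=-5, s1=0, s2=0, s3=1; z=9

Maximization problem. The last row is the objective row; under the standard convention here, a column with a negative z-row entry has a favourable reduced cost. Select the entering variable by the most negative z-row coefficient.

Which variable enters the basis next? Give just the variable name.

x5

Objective-row coefficients: x1: 0, x2: -4, x3: 3, x4: 0, x5: -5, s1: 0, s2: 0, s3: 1.
The most negative is -5 in column x5, so x5 enters.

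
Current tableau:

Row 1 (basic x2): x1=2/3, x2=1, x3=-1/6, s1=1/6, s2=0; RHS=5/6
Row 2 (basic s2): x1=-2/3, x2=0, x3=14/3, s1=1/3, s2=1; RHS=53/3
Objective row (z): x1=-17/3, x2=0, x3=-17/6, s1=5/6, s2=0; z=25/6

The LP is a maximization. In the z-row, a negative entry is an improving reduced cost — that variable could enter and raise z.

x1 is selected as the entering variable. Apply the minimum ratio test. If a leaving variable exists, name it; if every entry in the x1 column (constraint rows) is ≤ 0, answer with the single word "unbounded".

Ratios: row 1 (x2): (5/6)/(2/3) = 5/4; row 2 (s2): entry -2/3 ≤ 0, skip.
Minimum ratio is in the x2 row, so x2 leaves.

x2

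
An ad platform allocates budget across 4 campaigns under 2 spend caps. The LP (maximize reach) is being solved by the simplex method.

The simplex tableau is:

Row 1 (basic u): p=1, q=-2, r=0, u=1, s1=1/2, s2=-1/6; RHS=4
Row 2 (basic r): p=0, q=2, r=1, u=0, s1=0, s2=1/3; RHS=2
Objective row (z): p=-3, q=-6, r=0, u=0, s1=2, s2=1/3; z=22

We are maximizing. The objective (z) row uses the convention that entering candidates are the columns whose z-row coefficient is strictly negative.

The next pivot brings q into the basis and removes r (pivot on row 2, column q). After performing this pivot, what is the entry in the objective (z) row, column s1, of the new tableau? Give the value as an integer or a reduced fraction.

2

Pivot element is row 2, column q: 2.
Normalize row 2: new (row 2, s1) = 0/2 = 0.
z-row ← z-row − (-6)·(new row 2): 2 − (-6)·0 = 2.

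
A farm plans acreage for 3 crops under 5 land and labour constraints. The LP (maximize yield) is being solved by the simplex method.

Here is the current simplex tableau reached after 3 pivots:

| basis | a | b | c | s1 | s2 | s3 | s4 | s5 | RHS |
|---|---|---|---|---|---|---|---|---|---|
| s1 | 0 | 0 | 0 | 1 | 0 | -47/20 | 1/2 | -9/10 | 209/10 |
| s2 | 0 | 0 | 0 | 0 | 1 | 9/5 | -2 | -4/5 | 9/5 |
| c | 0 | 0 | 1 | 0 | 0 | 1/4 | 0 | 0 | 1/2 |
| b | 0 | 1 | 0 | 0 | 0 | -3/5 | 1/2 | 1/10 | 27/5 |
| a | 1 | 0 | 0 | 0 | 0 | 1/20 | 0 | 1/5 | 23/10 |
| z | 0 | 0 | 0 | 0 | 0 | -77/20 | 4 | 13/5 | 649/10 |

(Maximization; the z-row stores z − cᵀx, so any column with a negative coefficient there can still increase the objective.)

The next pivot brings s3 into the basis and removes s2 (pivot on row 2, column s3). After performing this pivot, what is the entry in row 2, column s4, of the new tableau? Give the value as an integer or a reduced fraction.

Pivot element is row 2, column s3: 9/5.
Normalize row 2: new (row 2, s4) = (-2)/(9/5) = -10/9.
Row 2 is the pivot row, so the entry is -10/9.

-10/9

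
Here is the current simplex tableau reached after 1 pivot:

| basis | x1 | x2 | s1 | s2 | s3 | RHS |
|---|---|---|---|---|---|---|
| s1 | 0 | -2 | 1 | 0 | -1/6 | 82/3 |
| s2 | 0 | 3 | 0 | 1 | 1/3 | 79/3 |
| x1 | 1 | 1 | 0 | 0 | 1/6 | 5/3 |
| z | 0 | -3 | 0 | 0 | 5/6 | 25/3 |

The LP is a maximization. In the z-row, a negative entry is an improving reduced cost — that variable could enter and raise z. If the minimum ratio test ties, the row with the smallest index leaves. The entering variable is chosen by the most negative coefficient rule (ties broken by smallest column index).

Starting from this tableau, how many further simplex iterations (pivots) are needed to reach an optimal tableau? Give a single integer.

pivot: x2 in, x1 out → z = 40/3
No improving column remains; optimal.

1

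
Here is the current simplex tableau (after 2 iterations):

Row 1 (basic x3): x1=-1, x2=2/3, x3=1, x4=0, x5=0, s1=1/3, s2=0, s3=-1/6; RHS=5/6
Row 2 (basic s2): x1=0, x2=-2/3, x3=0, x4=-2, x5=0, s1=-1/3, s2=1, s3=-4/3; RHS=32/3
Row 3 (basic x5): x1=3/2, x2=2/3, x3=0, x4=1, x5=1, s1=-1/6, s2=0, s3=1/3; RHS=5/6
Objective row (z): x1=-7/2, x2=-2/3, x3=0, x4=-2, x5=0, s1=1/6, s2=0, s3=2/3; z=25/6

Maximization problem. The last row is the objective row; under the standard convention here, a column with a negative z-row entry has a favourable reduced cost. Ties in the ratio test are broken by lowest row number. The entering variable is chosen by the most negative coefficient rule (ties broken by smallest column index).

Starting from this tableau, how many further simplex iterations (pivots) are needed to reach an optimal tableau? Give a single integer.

pivot: x1 in, x5 out → z = 55/9
pivot: s1 in, x3 out → z = 15/2
No improving column remains; optimal.

2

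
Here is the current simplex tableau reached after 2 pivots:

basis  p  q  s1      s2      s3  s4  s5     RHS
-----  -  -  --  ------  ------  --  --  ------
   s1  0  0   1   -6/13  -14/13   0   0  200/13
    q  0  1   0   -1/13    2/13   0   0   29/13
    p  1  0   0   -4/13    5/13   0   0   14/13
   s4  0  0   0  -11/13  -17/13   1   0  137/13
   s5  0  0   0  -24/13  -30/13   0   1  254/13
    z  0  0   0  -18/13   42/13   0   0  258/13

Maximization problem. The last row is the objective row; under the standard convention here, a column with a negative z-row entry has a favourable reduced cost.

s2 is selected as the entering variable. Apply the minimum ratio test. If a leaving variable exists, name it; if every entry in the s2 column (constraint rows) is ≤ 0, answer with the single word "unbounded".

s2-column entries: row 1: -6/13, row 2: -1/13, row 3: -4/13, row 4: -11/13, row 5: -24/13. All ≤ 0, so s2 can increase without bound; the LP is unbounded in this direction.

unbounded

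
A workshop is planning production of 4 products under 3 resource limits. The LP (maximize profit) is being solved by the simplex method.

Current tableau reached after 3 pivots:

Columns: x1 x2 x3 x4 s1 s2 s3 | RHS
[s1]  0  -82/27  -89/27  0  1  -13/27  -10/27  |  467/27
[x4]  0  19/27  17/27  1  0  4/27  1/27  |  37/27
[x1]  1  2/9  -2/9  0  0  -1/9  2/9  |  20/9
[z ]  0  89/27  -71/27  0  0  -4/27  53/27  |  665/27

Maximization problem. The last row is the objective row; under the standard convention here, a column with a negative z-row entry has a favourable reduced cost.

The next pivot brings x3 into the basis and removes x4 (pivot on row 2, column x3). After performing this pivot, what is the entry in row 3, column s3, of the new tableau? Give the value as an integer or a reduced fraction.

4/17

Pivot element is row 2, column x3: 17/27.
Normalize row 2: new (row 2, s3) = (1/27)/(17/27) = 1/17.
row 3 ← row 3 − (-2/9)·(new row 2): 2/9 − (-2/9)·(1/17) = 4/17.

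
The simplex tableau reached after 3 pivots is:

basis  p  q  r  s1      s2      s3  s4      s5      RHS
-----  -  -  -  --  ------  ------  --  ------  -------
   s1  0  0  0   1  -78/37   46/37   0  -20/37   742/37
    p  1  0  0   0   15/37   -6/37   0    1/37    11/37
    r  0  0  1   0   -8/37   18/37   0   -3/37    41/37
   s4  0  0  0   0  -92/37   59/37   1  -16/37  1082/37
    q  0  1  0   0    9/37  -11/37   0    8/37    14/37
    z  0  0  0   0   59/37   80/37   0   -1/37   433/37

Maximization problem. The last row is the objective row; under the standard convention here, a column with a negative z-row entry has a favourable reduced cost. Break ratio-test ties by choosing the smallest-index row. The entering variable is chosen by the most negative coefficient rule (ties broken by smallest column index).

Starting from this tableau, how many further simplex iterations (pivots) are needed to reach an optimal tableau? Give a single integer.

pivot: s5 in, q out → z = 47/4
No improving column remains; optimal.

1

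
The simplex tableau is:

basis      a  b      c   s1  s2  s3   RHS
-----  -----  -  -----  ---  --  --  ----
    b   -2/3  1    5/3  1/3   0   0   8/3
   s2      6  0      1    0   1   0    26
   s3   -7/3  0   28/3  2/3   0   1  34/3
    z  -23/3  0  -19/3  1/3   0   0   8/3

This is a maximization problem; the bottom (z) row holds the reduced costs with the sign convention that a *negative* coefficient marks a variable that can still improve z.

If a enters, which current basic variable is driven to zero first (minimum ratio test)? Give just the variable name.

s2

Ratios: row 1 (b): entry -2/3 ≤ 0, skip; row 2 (s2): 26/6 = 13/3; row 3 (s3): entry -7/3 ≤ 0, skip.
Minimum ratio 13/3 is in the s2 row, so s2 leaves.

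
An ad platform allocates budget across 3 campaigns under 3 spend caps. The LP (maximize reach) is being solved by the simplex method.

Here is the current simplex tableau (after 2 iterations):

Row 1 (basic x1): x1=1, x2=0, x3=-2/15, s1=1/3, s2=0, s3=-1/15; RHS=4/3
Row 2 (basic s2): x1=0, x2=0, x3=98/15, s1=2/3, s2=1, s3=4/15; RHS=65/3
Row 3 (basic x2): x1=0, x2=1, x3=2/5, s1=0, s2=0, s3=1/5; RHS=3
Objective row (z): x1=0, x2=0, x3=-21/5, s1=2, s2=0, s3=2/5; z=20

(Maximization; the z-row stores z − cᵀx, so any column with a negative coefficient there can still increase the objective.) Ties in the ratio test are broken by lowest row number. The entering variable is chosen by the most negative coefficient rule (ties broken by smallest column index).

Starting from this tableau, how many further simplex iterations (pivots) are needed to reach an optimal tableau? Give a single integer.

1

pivot: x3 in, s2 out → z = 475/14
No improving column remains; optimal.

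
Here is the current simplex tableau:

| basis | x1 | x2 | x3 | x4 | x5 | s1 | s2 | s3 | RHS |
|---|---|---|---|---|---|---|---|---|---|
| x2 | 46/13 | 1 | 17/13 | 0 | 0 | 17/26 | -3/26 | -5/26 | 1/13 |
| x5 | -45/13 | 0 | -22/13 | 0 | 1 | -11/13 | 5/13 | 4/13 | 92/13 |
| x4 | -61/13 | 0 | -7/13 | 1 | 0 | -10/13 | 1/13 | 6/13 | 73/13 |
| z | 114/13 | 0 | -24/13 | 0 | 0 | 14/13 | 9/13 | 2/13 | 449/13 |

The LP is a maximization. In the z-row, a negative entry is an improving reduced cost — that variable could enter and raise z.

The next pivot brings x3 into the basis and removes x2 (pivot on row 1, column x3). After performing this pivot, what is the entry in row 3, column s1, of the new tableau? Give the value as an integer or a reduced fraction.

Pivot element is row 1, column x3: 17/13.
Normalize row 1: new (row 1, s1) = (17/26)/(17/13) = 1/2.
row 3 ← row 3 − (-7/13)·(new row 1): -10/13 − (-7/13)·(1/2) = -1/2.

-1/2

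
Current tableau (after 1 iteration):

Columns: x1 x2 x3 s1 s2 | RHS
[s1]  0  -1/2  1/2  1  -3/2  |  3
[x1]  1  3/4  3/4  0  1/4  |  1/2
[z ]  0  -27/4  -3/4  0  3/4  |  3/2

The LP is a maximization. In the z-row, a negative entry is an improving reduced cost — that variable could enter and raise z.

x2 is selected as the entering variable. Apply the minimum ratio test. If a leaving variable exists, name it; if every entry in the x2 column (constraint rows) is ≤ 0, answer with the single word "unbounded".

x1

Ratios: row 1 (s1): entry -1/2 ≤ 0, skip; row 2 (x1): (1/2)/(3/4) = 2/3.
Minimum ratio is in the x1 row, so x1 leaves.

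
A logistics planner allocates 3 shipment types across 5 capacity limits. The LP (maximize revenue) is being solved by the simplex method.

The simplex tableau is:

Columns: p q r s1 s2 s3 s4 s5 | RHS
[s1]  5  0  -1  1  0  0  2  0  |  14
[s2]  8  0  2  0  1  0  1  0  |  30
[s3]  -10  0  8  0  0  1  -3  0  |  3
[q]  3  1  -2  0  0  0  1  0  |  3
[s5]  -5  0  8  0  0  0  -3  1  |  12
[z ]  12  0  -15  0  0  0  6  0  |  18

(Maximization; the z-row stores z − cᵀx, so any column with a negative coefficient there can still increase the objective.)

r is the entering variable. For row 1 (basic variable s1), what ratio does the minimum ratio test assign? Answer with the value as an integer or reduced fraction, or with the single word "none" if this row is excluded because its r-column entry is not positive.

The r entry in row 1 is -1 ≤ 0, so this row gives no ratio.

none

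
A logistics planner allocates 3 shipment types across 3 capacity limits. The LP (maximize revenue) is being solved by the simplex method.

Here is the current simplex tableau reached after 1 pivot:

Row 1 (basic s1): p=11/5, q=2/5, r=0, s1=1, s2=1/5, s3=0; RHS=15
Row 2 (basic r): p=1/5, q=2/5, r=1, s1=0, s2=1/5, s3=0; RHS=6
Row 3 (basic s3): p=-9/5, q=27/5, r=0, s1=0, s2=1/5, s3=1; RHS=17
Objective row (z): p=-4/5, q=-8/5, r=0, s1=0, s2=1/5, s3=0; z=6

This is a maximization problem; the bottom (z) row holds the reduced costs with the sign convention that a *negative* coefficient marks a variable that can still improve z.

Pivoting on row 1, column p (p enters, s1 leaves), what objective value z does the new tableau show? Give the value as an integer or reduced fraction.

Minimum ratio for p: 15/(11/5) = 75/11.
z changes by −(z-row coeff of p)·ratio = −(-4/5)·(75/11) = 60/11.
New z = 6 + (60/11) = 126/11.

126/11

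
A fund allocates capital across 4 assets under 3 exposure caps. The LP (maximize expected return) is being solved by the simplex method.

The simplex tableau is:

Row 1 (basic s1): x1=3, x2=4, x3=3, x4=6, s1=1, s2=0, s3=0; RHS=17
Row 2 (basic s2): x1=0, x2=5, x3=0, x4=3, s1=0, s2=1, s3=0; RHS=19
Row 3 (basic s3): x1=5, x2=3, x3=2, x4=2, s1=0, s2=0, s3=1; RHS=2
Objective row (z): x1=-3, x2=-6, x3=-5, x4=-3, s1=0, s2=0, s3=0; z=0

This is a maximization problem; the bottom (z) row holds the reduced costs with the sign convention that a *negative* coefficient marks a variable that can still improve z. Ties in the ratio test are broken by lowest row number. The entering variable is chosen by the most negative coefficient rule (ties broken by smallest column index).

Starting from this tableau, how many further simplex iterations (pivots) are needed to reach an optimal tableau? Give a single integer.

pivot: x2 in, s3 out → z = 4
pivot: x3 in, x2 out → z = 5
No improving column remains; optimal.

2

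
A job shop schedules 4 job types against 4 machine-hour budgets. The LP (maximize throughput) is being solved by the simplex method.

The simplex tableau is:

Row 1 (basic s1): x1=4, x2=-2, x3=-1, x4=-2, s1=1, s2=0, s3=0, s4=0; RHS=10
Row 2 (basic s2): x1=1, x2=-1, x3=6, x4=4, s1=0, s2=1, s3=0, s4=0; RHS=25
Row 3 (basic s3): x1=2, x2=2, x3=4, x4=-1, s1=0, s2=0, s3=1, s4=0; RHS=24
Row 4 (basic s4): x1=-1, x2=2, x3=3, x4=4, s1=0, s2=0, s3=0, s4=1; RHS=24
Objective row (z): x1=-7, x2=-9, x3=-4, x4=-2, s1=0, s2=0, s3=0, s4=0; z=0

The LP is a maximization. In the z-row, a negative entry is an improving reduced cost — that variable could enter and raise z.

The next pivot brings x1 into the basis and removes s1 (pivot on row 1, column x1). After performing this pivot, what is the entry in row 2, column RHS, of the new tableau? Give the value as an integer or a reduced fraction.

45/2

Pivot element is row 1, column x1: 4.
Normalize row 1: new (row 1, RHS) = 10/4 = 5/2.
row 2 ← row 2 − 1·(new row 1): 25 − 1·(5/2) = 45/2.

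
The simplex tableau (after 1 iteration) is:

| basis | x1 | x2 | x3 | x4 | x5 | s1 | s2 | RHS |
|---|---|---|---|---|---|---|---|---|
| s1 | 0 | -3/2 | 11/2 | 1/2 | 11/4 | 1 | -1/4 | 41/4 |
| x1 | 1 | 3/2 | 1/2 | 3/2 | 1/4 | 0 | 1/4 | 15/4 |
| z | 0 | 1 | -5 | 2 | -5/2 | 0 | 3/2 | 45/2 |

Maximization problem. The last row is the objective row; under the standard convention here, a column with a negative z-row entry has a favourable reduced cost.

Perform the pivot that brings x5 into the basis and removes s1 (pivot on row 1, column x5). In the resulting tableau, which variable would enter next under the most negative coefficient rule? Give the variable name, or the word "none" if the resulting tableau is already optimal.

Pivot element 11/4. New z-row = old z-row − (-5/2)·(row 1/(11/4)).
Updated z-row coefficients: x1: 0, x2: -4/11, x3: 0, x4: 27/11, x5: 0, s1: 10/11, s2: 14/11.
The most negative is -4/11 in column x2, so x2 would enter next.

x2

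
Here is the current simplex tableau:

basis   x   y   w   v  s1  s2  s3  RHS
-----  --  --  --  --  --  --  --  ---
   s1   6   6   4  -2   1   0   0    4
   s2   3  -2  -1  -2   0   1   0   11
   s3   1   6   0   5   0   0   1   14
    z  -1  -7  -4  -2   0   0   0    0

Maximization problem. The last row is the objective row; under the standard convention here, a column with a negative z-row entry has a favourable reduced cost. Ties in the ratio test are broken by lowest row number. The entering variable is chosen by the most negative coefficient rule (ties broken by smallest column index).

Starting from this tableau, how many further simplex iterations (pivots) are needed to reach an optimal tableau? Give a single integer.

3

pivot: y in, s1 out → z = 14/3
pivot: v in, s3 out → z = 76/7
pivot: w in, y out → z = 76/5
No improving column remains; optimal.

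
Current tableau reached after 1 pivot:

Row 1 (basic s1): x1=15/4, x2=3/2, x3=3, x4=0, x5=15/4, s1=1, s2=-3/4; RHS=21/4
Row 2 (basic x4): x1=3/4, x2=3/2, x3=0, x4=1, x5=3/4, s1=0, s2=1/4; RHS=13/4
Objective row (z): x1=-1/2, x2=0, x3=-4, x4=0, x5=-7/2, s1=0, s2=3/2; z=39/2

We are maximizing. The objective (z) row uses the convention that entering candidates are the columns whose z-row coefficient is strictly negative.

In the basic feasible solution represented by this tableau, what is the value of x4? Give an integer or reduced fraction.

13/4

x4 is basic (row 2); its value is the RHS of that row: 13/4.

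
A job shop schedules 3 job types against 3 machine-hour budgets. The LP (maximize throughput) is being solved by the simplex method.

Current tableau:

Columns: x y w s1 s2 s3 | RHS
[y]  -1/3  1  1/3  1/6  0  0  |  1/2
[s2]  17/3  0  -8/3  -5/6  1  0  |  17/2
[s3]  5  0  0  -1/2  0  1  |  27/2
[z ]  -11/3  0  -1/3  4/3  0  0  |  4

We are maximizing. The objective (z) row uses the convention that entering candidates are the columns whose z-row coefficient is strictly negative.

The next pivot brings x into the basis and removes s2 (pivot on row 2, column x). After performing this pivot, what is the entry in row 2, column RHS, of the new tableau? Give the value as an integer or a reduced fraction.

3/2

Pivot element is row 2, column x: 17/3.
Normalize row 2: new (row 2, RHS) = (17/2)/(17/3) = 3/2.
Row 2 is the pivot row, so the entry is 3/2.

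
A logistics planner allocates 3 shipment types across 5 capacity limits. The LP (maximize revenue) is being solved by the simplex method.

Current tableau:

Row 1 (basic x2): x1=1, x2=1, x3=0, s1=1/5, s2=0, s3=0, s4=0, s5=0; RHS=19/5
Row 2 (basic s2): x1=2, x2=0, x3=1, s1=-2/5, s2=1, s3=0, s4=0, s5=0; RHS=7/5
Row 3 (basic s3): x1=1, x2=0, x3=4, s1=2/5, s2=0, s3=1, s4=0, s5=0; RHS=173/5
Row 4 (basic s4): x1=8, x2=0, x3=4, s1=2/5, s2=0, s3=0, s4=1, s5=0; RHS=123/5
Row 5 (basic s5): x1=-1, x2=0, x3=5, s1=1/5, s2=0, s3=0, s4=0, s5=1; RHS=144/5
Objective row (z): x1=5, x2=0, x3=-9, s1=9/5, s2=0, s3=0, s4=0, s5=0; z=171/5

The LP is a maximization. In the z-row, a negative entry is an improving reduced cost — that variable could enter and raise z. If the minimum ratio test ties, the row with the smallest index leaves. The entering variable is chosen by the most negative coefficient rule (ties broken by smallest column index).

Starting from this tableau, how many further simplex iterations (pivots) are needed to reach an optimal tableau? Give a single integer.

pivot: x3 in, s2 out → z = 234/5
pivot: s1 in, s4 out → z = 639/10
No improving column remains; optimal.

2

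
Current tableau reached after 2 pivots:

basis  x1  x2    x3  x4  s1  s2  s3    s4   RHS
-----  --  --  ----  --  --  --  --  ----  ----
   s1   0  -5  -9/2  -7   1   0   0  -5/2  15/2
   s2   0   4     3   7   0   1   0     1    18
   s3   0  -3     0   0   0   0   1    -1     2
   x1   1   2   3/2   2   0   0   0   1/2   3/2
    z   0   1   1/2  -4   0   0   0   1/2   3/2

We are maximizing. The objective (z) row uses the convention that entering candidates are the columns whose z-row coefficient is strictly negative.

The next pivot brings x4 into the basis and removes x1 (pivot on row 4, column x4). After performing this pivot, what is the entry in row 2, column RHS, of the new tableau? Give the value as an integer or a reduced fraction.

51/4

Pivot element is row 4, column x4: 2.
Normalize row 4: new (row 4, RHS) = (3/2)/2 = 3/4.
row 2 ← row 2 − 7·(new row 4): 18 − 7·(3/4) = 51/4.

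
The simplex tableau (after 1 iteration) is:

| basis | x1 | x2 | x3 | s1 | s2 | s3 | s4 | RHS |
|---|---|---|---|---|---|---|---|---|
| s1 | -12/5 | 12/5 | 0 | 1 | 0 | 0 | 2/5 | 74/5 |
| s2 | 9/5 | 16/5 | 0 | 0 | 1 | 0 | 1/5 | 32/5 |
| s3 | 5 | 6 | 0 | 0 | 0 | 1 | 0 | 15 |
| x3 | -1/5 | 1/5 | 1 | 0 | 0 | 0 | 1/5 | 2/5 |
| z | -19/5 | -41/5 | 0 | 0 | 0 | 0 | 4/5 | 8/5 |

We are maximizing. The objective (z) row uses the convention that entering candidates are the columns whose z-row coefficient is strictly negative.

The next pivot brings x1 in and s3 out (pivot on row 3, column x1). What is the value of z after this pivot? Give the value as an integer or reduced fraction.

13

Minimum ratio for x1: 15/5 = 3.
z changes by −(z-row coeff of x1)·ratio = −(-19/5)·3 = 57/5.
New z = 8/5 + (57/5) = 13.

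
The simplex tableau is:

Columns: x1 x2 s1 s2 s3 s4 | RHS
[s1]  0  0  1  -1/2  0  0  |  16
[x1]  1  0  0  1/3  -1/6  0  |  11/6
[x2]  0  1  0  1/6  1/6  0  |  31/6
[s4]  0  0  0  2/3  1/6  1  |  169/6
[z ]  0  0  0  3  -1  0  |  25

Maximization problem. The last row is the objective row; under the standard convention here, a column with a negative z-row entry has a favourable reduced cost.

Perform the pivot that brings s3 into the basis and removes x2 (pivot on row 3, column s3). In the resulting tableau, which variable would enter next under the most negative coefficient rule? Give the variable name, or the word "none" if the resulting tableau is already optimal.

none

Pivot element 1/6. New z-row = old z-row − (-1)·(row 3/(1/6)).
Updated z-row coefficients: x1: 0, x2: 6, s1: 0, s2: 4, s3: 0, s4: 0.
No coefficient is strictly negative; the tableau after this pivot is optimal.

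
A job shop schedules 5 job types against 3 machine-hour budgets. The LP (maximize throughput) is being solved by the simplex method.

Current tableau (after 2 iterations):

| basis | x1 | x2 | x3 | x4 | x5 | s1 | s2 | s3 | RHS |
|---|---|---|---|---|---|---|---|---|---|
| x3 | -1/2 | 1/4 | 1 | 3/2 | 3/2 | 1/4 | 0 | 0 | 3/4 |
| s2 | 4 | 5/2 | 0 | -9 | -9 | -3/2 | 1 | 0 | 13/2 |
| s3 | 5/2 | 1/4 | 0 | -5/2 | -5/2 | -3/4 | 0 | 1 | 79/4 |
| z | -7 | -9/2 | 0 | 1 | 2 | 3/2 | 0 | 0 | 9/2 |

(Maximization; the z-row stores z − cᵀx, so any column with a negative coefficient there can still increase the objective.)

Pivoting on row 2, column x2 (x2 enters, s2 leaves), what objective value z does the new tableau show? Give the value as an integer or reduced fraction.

81/5

Minimum ratio for x2: (13/2)/(5/2) = 13/5.
z changes by −(z-row coeff of x2)·ratio = −(-9/2)·(13/5) = 117/10.
New z = 9/2 + (117/10) = 81/5.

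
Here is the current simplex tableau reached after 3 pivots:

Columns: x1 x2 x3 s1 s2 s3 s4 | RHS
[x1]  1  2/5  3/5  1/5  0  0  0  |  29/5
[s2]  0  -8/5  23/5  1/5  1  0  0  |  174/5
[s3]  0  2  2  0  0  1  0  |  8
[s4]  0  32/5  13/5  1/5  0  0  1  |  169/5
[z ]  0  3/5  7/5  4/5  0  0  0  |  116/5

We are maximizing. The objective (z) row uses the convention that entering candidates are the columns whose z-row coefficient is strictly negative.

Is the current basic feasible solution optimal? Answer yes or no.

No objective-row coefficient is strictly negative, so no entering variable exists; the tableau is optimal.

yes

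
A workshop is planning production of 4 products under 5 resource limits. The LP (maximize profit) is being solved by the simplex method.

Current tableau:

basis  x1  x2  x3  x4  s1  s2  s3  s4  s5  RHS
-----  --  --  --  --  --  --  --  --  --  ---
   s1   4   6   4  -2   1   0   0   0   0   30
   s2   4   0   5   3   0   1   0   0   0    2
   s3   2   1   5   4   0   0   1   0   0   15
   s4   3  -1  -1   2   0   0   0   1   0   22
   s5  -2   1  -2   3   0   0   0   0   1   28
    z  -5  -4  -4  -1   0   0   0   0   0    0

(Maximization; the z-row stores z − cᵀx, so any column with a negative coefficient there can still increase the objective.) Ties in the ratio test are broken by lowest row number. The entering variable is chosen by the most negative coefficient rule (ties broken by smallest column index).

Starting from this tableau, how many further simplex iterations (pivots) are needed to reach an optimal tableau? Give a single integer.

pivot: x1 in, s2 out → z = 5/2
pivot: x2 in, s1 out → z = 127/6
pivot: x4 in, x1 out → z = 194/9
No improving column remains; optimal.

3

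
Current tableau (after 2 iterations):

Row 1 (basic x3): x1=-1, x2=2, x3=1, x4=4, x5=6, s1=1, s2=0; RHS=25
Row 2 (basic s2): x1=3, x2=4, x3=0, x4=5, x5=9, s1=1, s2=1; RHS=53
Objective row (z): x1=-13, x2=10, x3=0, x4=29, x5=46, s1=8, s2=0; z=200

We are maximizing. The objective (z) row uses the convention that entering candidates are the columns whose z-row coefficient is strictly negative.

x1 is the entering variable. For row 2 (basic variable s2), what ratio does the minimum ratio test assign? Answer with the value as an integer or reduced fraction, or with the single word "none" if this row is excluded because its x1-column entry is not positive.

Ratio = RHS / (x1 entry) = 53 / 3 = 53/3.

53/3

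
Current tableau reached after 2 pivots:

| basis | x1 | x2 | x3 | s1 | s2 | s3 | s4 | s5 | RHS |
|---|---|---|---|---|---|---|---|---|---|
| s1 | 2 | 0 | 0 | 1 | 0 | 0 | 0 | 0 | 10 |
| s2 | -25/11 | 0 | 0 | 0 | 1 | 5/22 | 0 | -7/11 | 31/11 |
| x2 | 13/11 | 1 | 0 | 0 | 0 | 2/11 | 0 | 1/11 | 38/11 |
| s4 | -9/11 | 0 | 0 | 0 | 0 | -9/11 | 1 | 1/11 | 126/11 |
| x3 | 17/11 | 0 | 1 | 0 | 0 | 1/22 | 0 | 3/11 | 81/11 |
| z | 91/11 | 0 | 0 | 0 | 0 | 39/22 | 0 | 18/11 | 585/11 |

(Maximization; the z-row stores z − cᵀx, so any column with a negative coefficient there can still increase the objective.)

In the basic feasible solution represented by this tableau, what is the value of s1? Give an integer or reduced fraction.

10

s1 is basic (row 1); its value is the RHS of that row: 10.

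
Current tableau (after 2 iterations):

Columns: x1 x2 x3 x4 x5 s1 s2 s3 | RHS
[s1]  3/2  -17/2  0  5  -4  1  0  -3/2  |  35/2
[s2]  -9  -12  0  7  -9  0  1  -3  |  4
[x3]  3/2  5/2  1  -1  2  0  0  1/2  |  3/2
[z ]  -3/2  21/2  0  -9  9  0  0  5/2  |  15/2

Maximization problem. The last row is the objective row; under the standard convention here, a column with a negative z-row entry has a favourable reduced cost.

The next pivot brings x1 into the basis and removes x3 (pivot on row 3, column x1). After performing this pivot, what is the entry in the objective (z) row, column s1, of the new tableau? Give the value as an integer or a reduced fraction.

0

Pivot element is row 3, column x1: 3/2.
Normalize row 3: new (row 3, s1) = 0/(3/2) = 0.
z-row ← z-row − (-3/2)·(new row 3): 0 − (-3/2)·0 = 0.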